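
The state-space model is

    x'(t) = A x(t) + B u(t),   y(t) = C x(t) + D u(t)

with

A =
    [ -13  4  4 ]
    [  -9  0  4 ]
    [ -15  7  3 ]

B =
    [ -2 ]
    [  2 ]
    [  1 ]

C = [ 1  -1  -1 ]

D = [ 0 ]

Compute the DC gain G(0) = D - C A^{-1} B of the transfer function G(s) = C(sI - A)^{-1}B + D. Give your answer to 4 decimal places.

-12.2000

G(0) = C(-A)^{-1}B + D = -C A^{-1} B + D.
det A = -20, so A^{-1} = (1/-20)·adj(A) = [[7/5, -4/5, -4/5], [33/20, -21/20, -4/5], [63/20, -31/20, -9/5]]
A^{-1} B = [-26/5, -31/5, -56/5]^T
C A^{-1} B = 61/5
G(0) = D - C A^{-1} B = 0 - (61/5) = -61/5 ≈ -12.2000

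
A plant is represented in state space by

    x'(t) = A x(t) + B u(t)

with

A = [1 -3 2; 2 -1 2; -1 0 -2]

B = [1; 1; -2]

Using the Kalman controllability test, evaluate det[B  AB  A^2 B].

-54

AB = [[-6], [-3], [3]]
A^2B = [[9], [-3], [0]]
Controllability matrix C = [B  AB  A^2B] = [[1, -6, 9], [1, -3, -3], [-2, 3, 0]]
Expanding along the first row, det(C) = 1·((-3)·0 - (-3)·3) - (-6)·(1·0 - (-3)·(-2)) + 9·(1·3 - (-3)·(-2)) = 1·9 - (-6)·(-6) + 9·(-3) = -54
Since det(C) ≠ 0, rank(C) = 3 and the system is completely controllable.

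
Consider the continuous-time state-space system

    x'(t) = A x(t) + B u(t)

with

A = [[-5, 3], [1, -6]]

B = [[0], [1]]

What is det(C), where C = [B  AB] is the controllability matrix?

AB = [[3], [-6]]
Controllability matrix C = [B  AB] = [[0, 3], [1, -6]]
det(C) = 0·(-6) - 3·1 = 0 - 3 = -3
Since det(C) ≠ 0, rank(C) = 2 and the system is completely controllable.

-3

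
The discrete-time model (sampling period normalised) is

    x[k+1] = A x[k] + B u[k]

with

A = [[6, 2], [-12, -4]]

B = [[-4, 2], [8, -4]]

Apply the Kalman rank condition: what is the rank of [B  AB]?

AB = [[-8, 4], [16, -8]]
Controllability matrix C = [B  AB] = [[-4, 2, -8, 4], [8, -4, 16, -8]]
Every column of C is a scalar multiple of column 1 = [-4, 8] (multipliers 1, -1/2, 2, -1), so the columns span a one-dimensional space.
C ≠ 0, hence rank(C) = 1.
rank(C) = 1 < n = 2, so the pair (A, B) is not completely controllable.

1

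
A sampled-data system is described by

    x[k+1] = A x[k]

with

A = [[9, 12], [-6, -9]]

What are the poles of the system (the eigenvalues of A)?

-3, 3

det(zI - A) = z^2 - (tr A)z + det A, with tr A = 9 + (-9) = 0 and det A = 9·(-9) - 12·(-6) = -81 - (-72) = -9.
So p(z) = det(zI - A) = z^2 - 9.
Factor z^2 - 9: two numbers with sum 0 and product -9 are 3 and -3, so z^2 - 9 = (z - 3)(z + 3).
Hence p(z) = (z - 3) (z + 3), with roots -3, 3.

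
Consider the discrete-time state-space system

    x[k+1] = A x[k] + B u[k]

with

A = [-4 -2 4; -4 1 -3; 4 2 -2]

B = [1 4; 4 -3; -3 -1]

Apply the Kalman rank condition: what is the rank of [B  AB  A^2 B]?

3

AB = [[-24, -14], [9, -16], [18, 12]]
A^2B = [[150, 136], [51, 4], [-114, -112]]
Controllability matrix C = [B  AB  A^2B] = [[1, 4, -24, -14, 150, 136], [4, -3, 9, -16, 51, 4], [-3, -1, 18, 12, -114, -112]]
Take the 3×3 submatrix of C formed by columns 1, 2, 3: [[1, 4, -24], [4, -3, 9], [-3, -1, 18]]. Its determinant is 1·((-3)·18 - 9·(-1)) - 4·(4·18 - 9·(-3)) + (-24)·(4·(-1) - (-3)·(-3)) = 1·(-45) - 4·99 + (-24)·(-13) = -129 ≠ 0.
So rank(C) ≥ 3; since C has 3 rows, rank(C) = 3.
rank(C) = 3 = n, so the pair (A, B) is completely controllable.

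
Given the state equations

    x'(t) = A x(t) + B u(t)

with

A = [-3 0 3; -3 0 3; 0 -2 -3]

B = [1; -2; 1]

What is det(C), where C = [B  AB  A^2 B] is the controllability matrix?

-9

AB = [[0], [0], [1]]
A^2B = [[3], [3], [-3]]
Controllability matrix C = [B  AB  A^2B] = [[1, 0, 3], [-2, 0, 3], [1, 1, -3]]
Expanding along the first row, det(C) = 1·(0·(-3) - 3·1) - 0·((-2)·(-3) - 3·1) + 3·((-2)·1 - 0·1) = 1·(-3) - 0·3 + 3·(-2) = -9
Since det(C) ≠ 0, rank(C) = 3 and the system is completely controllable.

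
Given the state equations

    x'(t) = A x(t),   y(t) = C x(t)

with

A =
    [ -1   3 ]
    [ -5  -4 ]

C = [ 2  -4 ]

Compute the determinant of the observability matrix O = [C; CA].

116

CA = [[18, 22]]
Observability matrix O = [C; CA] = [[2, -4], [18, 22]]
det(O) = 2·22 - (-4)·18 = 44 - (-72) = 116
Since det(O) ≠ 0, rank(O) = 2 and the system is completely observable.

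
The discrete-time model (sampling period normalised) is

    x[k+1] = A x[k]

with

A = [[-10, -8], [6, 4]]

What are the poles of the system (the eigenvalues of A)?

det(zI - A) = z^2 - (tr A)z + det A, with tr A = (-10) + 4 = -6 and det A = (-10)·4 - (-8)·6 = -40 - (-48) = 8.
So p(z) = det(zI - A) = z^2 + 6z + 8.
Factor z^2 + 6z + 8: two numbers with sum -6 and product 8 are -2 and -4, so z^2 + 6z + 8 = (z + 2)(z + 4).
Hence p(z) = (z + 2) (z + 4), with roots -4, -2.

-4, -2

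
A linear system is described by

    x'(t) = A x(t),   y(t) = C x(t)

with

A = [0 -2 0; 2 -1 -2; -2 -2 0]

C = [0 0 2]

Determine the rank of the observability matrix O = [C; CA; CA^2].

3

CA = [[-4, -4, 0]]
CA^2 = [[-8, 12, 8]]
Observability matrix O = [C; CA; CA^2] = [[0, 0, 2], [-4, -4, 0], [-8, 12, 8]]
det(O) = 0·((-4)·8 - 0·12) - 0·((-4)·8 - 0·(-8)) + 2·((-4)·12 - (-4)·(-8)) = 0·(-32) - 0·(-32) + 2·(-80) = -160 ≠ 0, so rank(O) = 3.
rank(O) = 3 = n, so the pair (A, C) is completely observable.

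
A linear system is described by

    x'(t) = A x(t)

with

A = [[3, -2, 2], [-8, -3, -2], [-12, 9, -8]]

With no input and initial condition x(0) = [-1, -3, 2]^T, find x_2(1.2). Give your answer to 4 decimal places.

1.2012

det(sI - A) = s^3 - (tr A)s^2 + (M11 + M22 + M33)s - det A, where Mii is the 2×2 principal minor of A obtained by deleting row i and column i.
tr A = 3 + (-3) + (-8) = -8; M11 = (-3)·(-8) - (-2)·9 = 24 - (-18) = 42; M22 = 3·(-8) - 2·(-12) = -24 - (-24) = 0; M33 = 3·(-3) - (-2)·(-8) = -9 - 16 = -25; sum of minors = 17.
det A = 3·((-3)·(-8) - (-2)·9) - (-2)·((-8)·(-8) - (-2)·(-12)) + 2·((-8)·9 - (-3)·(-12)) = 3·42 - (-2)·40 + 2·(-108) = -10.
So p(s) = det(sI - A) = s^3 + 8s^2 + 17s + 10.
Rational-root test: any integer root divides 10. Testing small divisors, s = -1 works: p(-1) = -1 + 8 + (-17) + 10 = 0, so (s + 1) is a factor.
Dividing, p(s) = (s + 1)(s^2 + 7s + 10).
Factor s^2 + 7s + 10: two numbers with sum -7 and product 10 are -2 and -5, so s^2 + 7s + 10 = (s + 2)(s + 5).
Hence p(s) = (s + 1) (s + 2) (s + 5), with roots -5, -2, -1.
The eigenvalues -5, -2, -1 are distinct and real, so A is diagonalisable and x(t) = e^{At} x(0) = V diag(e^{λ_i t}) V^{-1} x(0), where the columns of V are the eigenvectors.
λ = -5: A - (-5)I = [[8, -2, 2], [-8, 2, -2], [-12, 9, -3]]. v must be orthogonal to every row; (row 1) × (row 3) = [-12, 0, 48], so take v_1 = [1, 0, -4]^T.
λ = -2: A - (-2)I = [[5, -2, 2], [-8, -1, -2], [-12, 9, -6]]. v must be orthogonal to every row; (row 1) × (row 2) = [6, -6, -21], so take v_2 = [-2, 2, 7]^T.
λ = -1: A - (-1)I = [[4, -2, 2], [-8, -2, -2], [-12, 9, -7]]. v must be orthogonal to every row; (row 1) × (row 2) = [8, -8, -24], so take v_3 = [-1, 1, 3]^T.
V = [v_1 v_2 v_3] = [[1, -2, -1], [0, 2, 1], [-4, 7, 3]] has det V = -1, so V^{-1} = adj(V)/det V = [[1, 1, 0], [4, 1, 1], [-8, -1, -2]].
Modal coordinates z(0) = V^{-1} x(0): 1·(-1) + 1·(-3) + 0·2 = -4; 4·(-1) + 1·(-3) + 1·2 = -5; (-8)·(-1) + (-1)·(-3) + (-2)·2 = 7; so z(0) = [-4, -5, 7]^T.
x_2(t) = Σ_i (v_i)_2 · z_i(0) · e^{λ_i t} (row 2 of V times the modal terms).
x_2(1.2) = 0·(-4)·e^{-5·1.2} + 2·(-5)·e^{-2·1.2} + 1·7·e^{-1·1.2} = 0·0.002479 + (-10)·0.090718 + 7·0.301194 = 1.2012.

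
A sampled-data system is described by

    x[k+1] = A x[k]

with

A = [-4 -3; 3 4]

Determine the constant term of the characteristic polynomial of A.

For a 2×2 matrix, det(zI - A) = z^2 - (tr A)z + det A.
tr A = 0, det A = -7.
So p(z) = z^2 - 7.
The constant term is -7.

-7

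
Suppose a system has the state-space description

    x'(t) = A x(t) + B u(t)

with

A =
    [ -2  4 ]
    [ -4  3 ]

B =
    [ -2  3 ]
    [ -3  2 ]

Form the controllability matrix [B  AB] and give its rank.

AB = [[-8, 2], [-1, -6]]
Controllability matrix C = [B  AB] = [[-2, 3, -8, 2], [-3, 2, -1, -6]]
Take the 2×2 submatrix of C formed by columns 1, 2: [[-2, 3], [-3, 2]]. Its determinant is (-2)·2 - 3·(-3) = -4 - (-9) = 5 ≠ 0.
So rank(C) ≥ 2; since C has 2 rows, rank(C) = 2.
rank(C) = 2 = n, so the pair (A, B) is completely controllable.

2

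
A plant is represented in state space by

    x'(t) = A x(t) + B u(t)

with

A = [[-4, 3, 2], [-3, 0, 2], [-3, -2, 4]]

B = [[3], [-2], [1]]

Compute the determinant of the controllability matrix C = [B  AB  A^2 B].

-3303

AB = [[-16], [-7], [-1]]
A^2B = [[41], [46], [58]]
Controllability matrix C = [B  AB  A^2B] = [[3, -16, 41], [-2, -7, 46], [1, -1, 58]]
Expanding along the first row, det(C) = 3·((-7)·58 - 46·(-1)) - (-16)·((-2)·58 - 46·1) + 41·((-2)·(-1) - (-7)·1) = 3·(-360) - (-16)·(-162) + 41·9 = -3303
Since det(C) ≠ 0, rank(C) = 3 and the system is completely controllable.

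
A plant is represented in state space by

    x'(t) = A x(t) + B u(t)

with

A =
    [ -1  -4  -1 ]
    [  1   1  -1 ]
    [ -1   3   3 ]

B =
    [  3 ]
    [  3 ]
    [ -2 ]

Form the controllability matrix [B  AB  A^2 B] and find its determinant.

AB = [[-13], [8], [0]]
A^2B = [[-19], [-5], [37]]
Controllability matrix C = [B  AB  A^2B] = [[3, -13, -19], [3, 8, -5], [-2, 0, 37]]
Expanding along the first row, det(C) = 3·(8·37 - (-5)·0) - (-13)·(3·37 - (-5)·(-2)) + (-19)·(3·0 - 8·(-2)) = 3·296 - (-13)·101 + (-19)·16 = 1897
Since det(C) ≠ 0, rank(C) = 3 and the system is completely controllable.

1897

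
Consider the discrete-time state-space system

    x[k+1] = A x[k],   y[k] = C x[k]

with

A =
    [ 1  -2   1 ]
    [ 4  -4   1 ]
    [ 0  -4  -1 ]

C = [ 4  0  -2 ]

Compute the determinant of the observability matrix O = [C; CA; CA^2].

CA = [[4, 0, 6]]
CA^2 = [[4, -32, -2]]
Observability matrix O = [C; CA; CA^2] = [[4, 0, -2], [4, 0, 6], [4, -32, -2]]
Expanding along the first row, det(O) = 4·(0·(-2) - 6·(-32)) - 0·(4·(-2) - 6·4) + (-2)·(4·(-32) - 0·4) = 4·192 - 0·(-32) + (-2)·(-128) = 1024
Since det(O) ≠ 0, rank(O) = 3 and the system is completely observable.

1024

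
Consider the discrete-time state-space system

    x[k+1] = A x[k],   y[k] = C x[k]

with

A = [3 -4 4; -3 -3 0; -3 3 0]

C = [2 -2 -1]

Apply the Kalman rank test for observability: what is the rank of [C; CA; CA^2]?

3

CA = [[15, -5, 8]]
CA^2 = [[36, -21, 60]]
Observability matrix O = [C; CA; CA^2] = [[2, -2, -1], [15, -5, 8], [36, -21, 60]]
det(O) = 2·((-5)·60 - 8·(-21)) - (-2)·(15·60 - 8·36) + (-1)·(15·(-21) - (-5)·36) = 2·(-132) - (-2)·612 + (-1)·(-135) = 1095 ≠ 0, so rank(O) = 3.
rank(O) = 3 = n, so the pair (A, C) is completely observable.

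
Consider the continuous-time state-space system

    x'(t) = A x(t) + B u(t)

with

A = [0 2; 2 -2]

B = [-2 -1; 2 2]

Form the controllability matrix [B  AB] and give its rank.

AB = [[4, 4], [-8, -6]]
Controllability matrix C = [B  AB] = [[-2, -1, 4, 4], [2, 2, -8, -6]]
Take the 2×2 submatrix of C formed by columns 1, 2: [[-2, -1], [2, 2]]. Its determinant is (-2)·2 - (-1)·2 = -4 - (-2) = -2 ≠ 0.
So rank(C) ≥ 2; since C has 2 rows, rank(C) = 2.
rank(C) = 2 = n, so the pair (A, B) is completely controllable.

2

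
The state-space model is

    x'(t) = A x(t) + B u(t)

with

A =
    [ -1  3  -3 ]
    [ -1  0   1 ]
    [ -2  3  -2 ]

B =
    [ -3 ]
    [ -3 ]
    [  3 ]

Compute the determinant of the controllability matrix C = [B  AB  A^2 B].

-4050

AB = [[-15], [6], [-9]]
A^2B = [[60], [6], [66]]
Controllability matrix C = [B  AB  A^2B] = [[-3, -15, 60], [-3, 6, 6], [3, -9, 66]]
Expanding along the first row, det(C) = (-3)·(6·66 - 6·(-9)) - (-15)·((-3)·66 - 6·3) + 60·((-3)·(-9) - 6·3) = (-3)·450 - (-15)·(-216) + 60·9 = -4050
Since det(C) ≠ 0, rank(C) = 3 and the system is completely controllable.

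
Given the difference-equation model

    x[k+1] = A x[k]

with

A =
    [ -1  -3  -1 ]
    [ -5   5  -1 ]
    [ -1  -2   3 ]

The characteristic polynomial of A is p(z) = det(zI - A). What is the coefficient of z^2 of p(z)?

-7

Expand det(zI - A) for the 3×3 matrix.
p(z) = z^3 - 7z^2 - 11z + 76.
(Check: constant term = det(-A) = (-1)^3 det A = 76; coefficient of z^2 = -tr A = -7.)
The coefficient of z^2 is -7.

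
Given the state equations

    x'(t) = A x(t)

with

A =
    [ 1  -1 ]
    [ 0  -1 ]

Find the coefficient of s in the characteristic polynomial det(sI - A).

For a 2×2 matrix, det(sI - A) = s^2 - (tr A)s + det A.
tr A = 0, det A = -1.
So p(s) = s^2 - 1.
The coefficient of s is 0.

0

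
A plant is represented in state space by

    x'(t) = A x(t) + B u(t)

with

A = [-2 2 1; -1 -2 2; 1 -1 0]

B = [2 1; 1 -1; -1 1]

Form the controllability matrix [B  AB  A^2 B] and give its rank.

3

AB = [[-3, -3], [-6, 3], [1, 2]]
A^2B = [[-5, 14], [17, 1], [3, -6]]
Controllability matrix C = [B  AB  A^2B] = [[2, 1, -3, -3, -5, 14], [1, -1, -6, 3, 17, 1], [-1, 1, 1, 2, 3, -6]]
Take the 3×3 submatrix of C formed by columns 1, 2, 3: [[2, 1, -3], [1, -1, -6], [-1, 1, 1]]. Its determinant is 2·((-1)·1 - (-6)·1) - 1·(1·1 - (-6)·(-1)) + (-3)·(1·1 - (-1)·(-1)) = 2·5 - 1·(-5) + (-3)·0 = 15 ≠ 0.
So rank(C) ≥ 3; since C has 3 rows, rank(C) = 3.
rank(C) = 3 = n, so the pair (A, B) is completely controllable.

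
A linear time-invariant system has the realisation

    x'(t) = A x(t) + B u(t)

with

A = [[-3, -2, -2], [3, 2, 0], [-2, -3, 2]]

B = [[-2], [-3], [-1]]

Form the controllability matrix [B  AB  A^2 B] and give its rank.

AB = [[14], [-12], [11]]
A^2B = [[-40], [18], [30]]
Controllability matrix C = [B  AB  A^2B] = [[-2, 14, -40], [-3, -12, 18], [-1, 11, 30]]
det(C) = (-2)·((-12)·30 - 18·11) - 14·((-3)·30 - 18·(-1)) + (-40)·((-3)·11 - (-12)·(-1)) = (-2)·(-558) - 14·(-72) + (-40)·(-45) = 3924 ≠ 0, so rank(C) = 3.
rank(C) = 3 = n, so the pair (A, B) is completely controllable.

3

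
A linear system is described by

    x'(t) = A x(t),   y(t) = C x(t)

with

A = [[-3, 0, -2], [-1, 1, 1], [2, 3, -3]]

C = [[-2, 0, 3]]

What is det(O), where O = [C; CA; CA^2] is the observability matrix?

1329

CA = [[12, 9, -5]]
CA^2 = [[-55, -6, 0]]
Observability matrix O = [C; CA; CA^2] = [[-2, 0, 3], [12, 9, -5], [-55, -6, 0]]
Expanding along the first row, det(O) = (-2)·(9·0 - (-5)·(-6)) - 0·(12·0 - (-5)·(-55)) + 3·(12·(-6) - 9·(-55)) = (-2)·(-30) - 0·(-275) + 3·423 = 1329
Since det(O) ≠ 0, rank(O) = 3 and the system is completely observable.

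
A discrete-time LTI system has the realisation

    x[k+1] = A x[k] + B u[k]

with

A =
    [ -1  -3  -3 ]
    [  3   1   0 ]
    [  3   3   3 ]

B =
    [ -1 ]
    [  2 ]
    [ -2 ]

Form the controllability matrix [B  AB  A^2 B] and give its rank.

AB = [[1], [-1], [-3]]
A^2B = [[11], [2], [-9]]
Controllability matrix C = [B  AB  A^2B] = [[-1, 1, 11], [2, -1, 2], [-2, -3, -9]]
det(C) = (-1)·((-1)·(-9) - 2·(-3)) - 1·(2·(-9) - 2·(-2)) + 11·(2·(-3) - (-1)·(-2)) = (-1)·15 - 1·(-14) + 11·(-8) = -89 ≠ 0, so rank(C) = 3.
rank(C) = 3 = n, so the pair (A, B) is completely controllable.

3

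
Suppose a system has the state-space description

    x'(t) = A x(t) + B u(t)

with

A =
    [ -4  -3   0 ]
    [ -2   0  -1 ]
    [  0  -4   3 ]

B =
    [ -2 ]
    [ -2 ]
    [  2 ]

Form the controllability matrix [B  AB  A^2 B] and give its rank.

AB = [[14], [2], [14]]
A^2B = [[-62], [-42], [34]]
Controllability matrix C = [B  AB  A^2B] = [[-2, 14, -62], [-2, 2, -42], [2, 14, 34]]
det(C) = (-2)·(2·34 - (-42)·14) - 14·((-2)·34 - (-42)·2) + (-62)·((-2)·14 - 2·2) = (-2)·656 - 14·16 + (-62)·(-32) = 448 ≠ 0, so rank(C) = 3.
rank(C) = 3 = n, so the pair (A, B) is completely controllable.

3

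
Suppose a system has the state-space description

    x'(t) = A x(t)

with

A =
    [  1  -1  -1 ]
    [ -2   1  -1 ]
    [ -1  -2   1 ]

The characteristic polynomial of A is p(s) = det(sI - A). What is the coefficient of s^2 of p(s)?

-3

Expand det(sI - A) for the 3×3 matrix.
p(s) = s^3 - 3s^2 - 2s + 9.
(Check: constant term = det(-A) = (-1)^3 det A = 9; coefficient of s^2 = -tr A = -3.)
The coefficient of s^2 is -3.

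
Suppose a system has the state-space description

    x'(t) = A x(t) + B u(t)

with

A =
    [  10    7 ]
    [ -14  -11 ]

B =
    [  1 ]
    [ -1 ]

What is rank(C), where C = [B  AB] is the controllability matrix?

1

AB = [[3], [-3]]
Controllability matrix C = [B  AB] = [[1, 3], [-1, -3]]
Every column of C is a scalar multiple of column 1 = [1, -1] (multipliers 1, 3), so the columns span a one-dimensional space.
C ≠ 0, hence rank(C) = 1.
rank(C) = 1 < n = 2, so the pair (A, B) is not completely controllable.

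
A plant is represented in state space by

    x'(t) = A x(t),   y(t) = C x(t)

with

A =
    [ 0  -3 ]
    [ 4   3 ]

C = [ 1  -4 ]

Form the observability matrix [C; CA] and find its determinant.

-79

CA = [[-16, -15]]
Observability matrix O = [C; CA] = [[1, -4], [-16, -15]]
det(O) = 1·(-15) - (-4)·(-16) = -15 - 64 = -79
Since det(O) ≠ 0, rank(O) = 2 and the system is completely observable.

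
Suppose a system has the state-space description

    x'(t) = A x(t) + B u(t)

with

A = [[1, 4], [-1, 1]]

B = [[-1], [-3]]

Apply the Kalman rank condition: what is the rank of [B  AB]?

AB = [[-13], [-2]]
Controllability matrix C = [B  AB] = [[-1, -13], [-3, -2]]
det(C) = (-1)·(-2) - (-13)·(-3) = 2 - 39 = -37 ≠ 0, so rank(C) = 2.
rank(C) = 2 = n, so the pair (A, B) is completely controllable.

2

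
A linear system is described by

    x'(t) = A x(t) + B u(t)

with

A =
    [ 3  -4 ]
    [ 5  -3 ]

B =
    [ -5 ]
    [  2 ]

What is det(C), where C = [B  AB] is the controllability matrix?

201

AB = [[-23], [-31]]
Controllability matrix C = [B  AB] = [[-5, -23], [2, -31]]
det(C) = (-5)·(-31) - (-23)·2 = 155 - (-46) = 201
Since det(C) ≠ 0, rank(C) = 2 and the system is completely controllable.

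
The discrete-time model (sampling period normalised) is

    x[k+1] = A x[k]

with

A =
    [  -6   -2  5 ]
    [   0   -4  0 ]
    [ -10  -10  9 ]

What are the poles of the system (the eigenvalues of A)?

det(zI - A) = z^3 - (tr A)z^2 + (M11 + M22 + M33)z - det A, where Mii is the 2×2 principal minor of A obtained by deleting row i and column i.
tr A = (-6) + (-4) + 9 = -1; M11 = (-4)·9 - 0·(-10) = -36 - 0 = -36; M22 = (-6)·9 - 5·(-10) = -54 - (-50) = -4; M33 = (-6)·(-4) - (-2)·0 = 24 - 0 = 24; sum of minors = -16.
det A = (-6)·((-4)·9 - 0·(-10)) - (-2)·(0·9 - 0·(-10)) + 5·(0·(-10) - (-4)·(-10)) = (-6)·(-36) - (-2)·0 + 5·(-40) = 16.
So p(z) = det(zI - A) = z^3 + z^2 - 16z - 16.
Rational-root test: any integer root divides -16. Testing small divisors, z = -1 works: p(-1) = -1 + 1 + 16 + (-16) = 0, so (z + 1) is a factor.
Dividing, p(z) = (z + 1)(z^2 - 16).
Factor z^2 - 16: two numbers with sum 0 and product -16 are 4 and -4, so z^2 - 16 = (z - 4)(z + 4).
Hence p(z) = (z - 4) (z + 1) (z + 4), with roots -4, -1, 4.

-4, -1, 4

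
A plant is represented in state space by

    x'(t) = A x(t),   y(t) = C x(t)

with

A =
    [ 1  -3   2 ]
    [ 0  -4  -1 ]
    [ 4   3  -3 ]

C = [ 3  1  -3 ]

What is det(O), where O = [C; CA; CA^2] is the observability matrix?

CA = [[-9, -22, 14]]
CA^2 = [[47, 157, -38]]
Observability matrix O = [C; CA; CA^2] = [[3, 1, -3], [-9, -22, 14], [47, 157, -38]]
Expanding along the first row, det(O) = 3·((-22)·(-38) - 14·157) - 1·((-9)·(-38) - 14·47) + (-3)·((-9)·157 - (-22)·47) = 3·(-1362) - 1·(-316) + (-3)·(-379) = -2633
Since det(O) ≠ 0, rank(O) = 3 and the system is completely observable.

-2633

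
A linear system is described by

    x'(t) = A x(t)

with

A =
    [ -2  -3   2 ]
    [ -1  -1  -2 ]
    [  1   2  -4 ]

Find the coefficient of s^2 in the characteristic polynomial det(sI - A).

Expand det(sI - A) for the 3×3 matrix.
p(s) = s^3 + 7s^2 + 13s.
(Check: constant term = det(-A) = (-1)^3 det A = 0; coefficient of s^2 = -tr A = 7.)
The coefficient of s^2 is 7.

7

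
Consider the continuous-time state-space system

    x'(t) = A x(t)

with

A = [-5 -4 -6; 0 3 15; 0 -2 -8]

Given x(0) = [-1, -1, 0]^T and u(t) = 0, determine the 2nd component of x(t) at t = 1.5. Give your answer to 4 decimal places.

-0.2432

det(sI - A) = s^3 - (tr A)s^2 + (M11 + M22 + M33)s - det A, where Mii is the 2×2 principal minor of A obtained by deleting row i and column i.
tr A = (-5) + 3 + (-8) = -10; M11 = 3·(-8) - 15·(-2) = -24 - (-30) = 6; M22 = (-5)·(-8) - (-6)·0 = 40 - 0 = 40; M33 = (-5)·3 - (-4)·0 = -15 - 0 = -15; sum of minors = 31.
det A = (-5)·(3·(-8) - 15·(-2)) - (-4)·(0·(-8) - 15·0) + (-6)·(0·(-2) - 3·0) = (-5)·6 - (-4)·0 + (-6)·0 = -30.
So p(s) = det(sI - A) = s^3 + 10s^2 + 31s + 30.
Rational-root test: any integer root divides 30. Testing small divisors, s = -2 works: p(-2) = -8 + 40 + (-62) + 30 = 0, so (s + 2) is a factor.
Dividing, p(s) = (s + 2)(s^2 + 8s + 15).
Factor s^2 + 8s + 15: two numbers with sum -8 and product 15 are -3 and -5, so s^2 + 8s + 15 = (s + 3)(s + 5).
Hence p(s) = (s + 2) (s + 3) (s + 5), with roots -5, -3, -2.
The eigenvalues -5, -3, -2 are distinct and real, so A is diagonalisable and x(t) = e^{At} x(0) = V diag(e^{λ_i t}) V^{-1} x(0), where the columns of V are the eigenvectors.
λ = -5: A - (-5)I = [[0, -4, -6], [0, 8, 15], [0, -2, -3]]. v must be orthogonal to every row; (row 1) × (row 2) = [-12, 0, 0], so take v_1 = [1, 0, 0]^T.
λ = -3: A - (-3)I = [[-2, -4, -6], [0, 6, 15], [0, -2, -5]]. v must be orthogonal to every row; (row 1) × (row 2) = [-24, 30, -12], so take v_2 = [-4, 5, -2]^T.
λ = -2: A - (-2)I = [[-3, -4, -6], [0, 5, 15], [0, -2, -6]]. v must be orthogonal to every row; (row 1) × (row 2) = [-30, 45, -15], so take v_3 = [-2, 3, -1]^T.
V = [v_1 v_2 v_3] = [[1, -4, -2], [0, 5, 3], [0, -2, -1]] has det V = 1, so V^{-1} = adj(V)/det V = [[1, 0, -2], [0, -1, -3], [0, 2, 5]].
Modal coordinates z(0) = V^{-1} x(0): 1·(-1) + 0·(-1) + (-2)·0 = -1; 0·(-1) + (-1)·(-1) + (-3)·0 = 1; 0·(-1) + 2·(-1) + 5·0 = -2; so z(0) = [-1, 1, -2]^T.
x_2(t) = Σ_i (v_i)_2 · z_i(0) · e^{λ_i t} (row 2 of V times the modal terms).
x_2(1.5) = 0·(-1)·e^{-5·1.5} + 5·1·e^{-3·1.5} + 3·(-2)·e^{-2·1.5} = 0·0.000553 + 5·0.011109 + (-6)·0.049787 = -0.2432.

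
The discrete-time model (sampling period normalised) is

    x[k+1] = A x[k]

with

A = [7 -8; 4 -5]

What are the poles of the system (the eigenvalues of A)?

-1, 3

det(zI - A) = z^2 - (tr A)z + det A, with tr A = 7 + (-5) = 2 and det A = 7·(-5) - (-8)·4 = -35 - (-32) = -3.
So p(z) = det(zI - A) = z^2 - 2z - 3.
Factor z^2 - 2z - 3: two numbers with sum 2 and product -3 are 3 and -1, so z^2 - 2z - 3 = (z - 3)(z + 1).
Hence p(z) = (z - 3) (z + 1), with roots -1, 3.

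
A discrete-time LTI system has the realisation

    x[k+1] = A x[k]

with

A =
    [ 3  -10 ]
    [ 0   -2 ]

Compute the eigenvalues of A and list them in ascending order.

det(zI - A) = z^2 - (tr A)z + det A, with tr A = 3 + (-2) = 1 and det A = 3·(-2) - (-10)·0 = -6 - 0 = -6.
So p(z) = det(zI - A) = z^2 - z - 6.
Factor z^2 - z - 6: two numbers with sum 1 and product -6 are 3 and -2, so z^2 - z - 6 = (z - 3)(z + 2).
Hence p(z) = (z - 3) (z + 2), with roots -2, 3.

-2, 3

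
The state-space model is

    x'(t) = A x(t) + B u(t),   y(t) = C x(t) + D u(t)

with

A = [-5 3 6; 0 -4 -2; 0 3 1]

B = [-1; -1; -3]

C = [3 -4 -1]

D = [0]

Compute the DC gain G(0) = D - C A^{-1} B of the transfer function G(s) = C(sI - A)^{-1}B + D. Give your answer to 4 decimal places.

G(0) = C(-A)^{-1}B + D = -C A^{-1} B + D.
det A = -10, so A^{-1} = (1/-10)·adj(A) = [[-1/5, -3/2, -9/5], [0, 1/2, 1], [0, -3/2, -2]]
A^{-1} B = [71/10, -7/2, 15/2]^T
C A^{-1} B = 139/5
G(0) = D - C A^{-1} B = 0 - (139/5) = -139/5 ≈ -27.8000

-27.8000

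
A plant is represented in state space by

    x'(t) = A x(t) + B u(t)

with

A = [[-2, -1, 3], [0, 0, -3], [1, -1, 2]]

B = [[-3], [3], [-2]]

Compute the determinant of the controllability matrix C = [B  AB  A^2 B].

81

AB = [[-3], [6], [-10]]
A^2B = [[-30], [30], [-29]]
Controllability matrix C = [B  AB  A^2B] = [[-3, -3, -30], [3, 6, 30], [-2, -10, -29]]
Expanding along the first row, det(C) = (-3)·(6·(-29) - 30·(-10)) - (-3)·(3·(-29) - 30·(-2)) + (-30)·(3·(-10) - 6·(-2)) = (-3)·126 - (-3)·(-27) + (-30)·(-18) = 81
Since det(C) ≠ 0, rank(C) = 3 and the system is completely controllable.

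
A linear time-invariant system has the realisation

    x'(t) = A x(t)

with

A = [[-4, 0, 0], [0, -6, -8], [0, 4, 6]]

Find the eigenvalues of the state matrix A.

-4, -2, 2

det(sI - A) = s^3 - (tr A)s^2 + (M11 + M22 + M33)s - det A, where Mii is the 2×2 principal minor of A obtained by deleting row i and column i.
tr A = (-4) + (-6) + 6 = -4; M11 = (-6)·6 - (-8)·4 = -36 - (-32) = -4; M22 = (-4)·6 - 0·0 = -24 - 0 = -24; M33 = (-4)·(-6) - 0·0 = 24 - 0 = 24; sum of minors = -4.
det A = (-4)·((-6)·6 - (-8)·4) - 0·(0·6 - (-8)·0) + 0·(0·4 - (-6)·0) = (-4)·(-4) - 0·0 + 0·0 = 16.
So p(s) = det(sI - A) = s^3 + 4s^2 - 4s - 16.
Rational-root test: any integer root divides -16. Testing small divisors, s = -2 works: p(-2) = -8 + 16 + 8 + (-16) = 0, so (s + 2) is a factor.
Dividing, p(s) = (s + 2)(s^2 + 2s - 8).
Factor s^2 + 2s - 8: two numbers with sum -2 and product -8 are 2 and -4, so s^2 + 2s - 8 = (s - 2)(s + 4).
Hence p(s) = (s - 2) (s + 2) (s + 4), with roots -4, -2, 2.
At least one eigenvalue has non-negative real part, so the system is not asymptotically stable.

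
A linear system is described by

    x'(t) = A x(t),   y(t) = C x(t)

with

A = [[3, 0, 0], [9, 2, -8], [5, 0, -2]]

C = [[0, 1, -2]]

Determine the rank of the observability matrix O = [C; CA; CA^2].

CA = [[-1, 2, -4]]
CA^2 = [[-5, 4, -8]]
Observability matrix O = [C; CA; CA^2] = [[0, 1, -2], [-1, 2, -4], [-5, 4, -8]]
The columns c1, c2, c3 of O are linearly dependent: 2·c2 + c3 = 0 (check each entry), so rank(O) ≤ 2.
The 2×2 minor from rows 1, 2, columns 1, 2 is 0·2 - 1·(-1) = 0 - (-1) = 1 ≠ 0, so rank(O) = 2.
rank(O) = 2 < n = 3, so the pair (A, C) is not completely observable.

2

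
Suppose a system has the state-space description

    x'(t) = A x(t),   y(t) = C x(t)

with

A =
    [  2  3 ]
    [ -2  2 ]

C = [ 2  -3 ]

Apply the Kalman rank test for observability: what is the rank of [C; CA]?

CA = [[10, 0]]
Observability matrix O = [C; CA] = [[2, -3], [10, 0]]
det(O) = 2·0 - (-3)·10 = 0 - (-30) = 30 ≠ 0, so rank(O) = 2.
rank(O) = 2 = n, so the pair (A, C) is completely observable.

2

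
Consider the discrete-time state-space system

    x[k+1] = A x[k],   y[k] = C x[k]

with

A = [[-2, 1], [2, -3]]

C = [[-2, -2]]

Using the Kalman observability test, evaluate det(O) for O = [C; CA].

CA = [[0, 4]]
Observability matrix O = [C; CA] = [[-2, -2], [0, 4]]
det(O) = (-2)·4 - (-2)·0 = -8 - 0 = -8
Since det(O) ≠ 0, rank(O) = 2 and the system is completely observable.

-8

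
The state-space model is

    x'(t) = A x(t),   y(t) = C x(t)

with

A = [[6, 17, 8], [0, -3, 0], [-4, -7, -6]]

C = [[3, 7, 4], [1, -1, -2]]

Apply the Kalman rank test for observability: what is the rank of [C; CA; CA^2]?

CA = [[2, 2, 0], [14, 34, 20]]
CA^2 = [[12, 28, 16], [4, -4, -8]]
Observability matrix O = [C; CA; CA^2] = [[3, 7, 4], [1, -1, -2], [2, 2, 0], [14, 34, 20], [12, 28, 16], [4, -4, -8]]
The columns c1, c2, c3 of O are linearly dependent: c1 - c2 + c3 = 0 (check each entry), so rank(O) ≤ 2.
The 2×2 minor from rows 1, 2, columns 1, 2 is 3·(-1) - 7·1 = -3 - 7 = -10 ≠ 0, so rank(O) = 2.
rank(O) = 2 < n = 3, so the pair (A, C) is not completely observable.

2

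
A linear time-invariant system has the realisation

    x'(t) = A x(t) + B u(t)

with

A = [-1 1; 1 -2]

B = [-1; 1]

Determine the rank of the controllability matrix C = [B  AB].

AB = [[2], [-3]]
Controllability matrix C = [B  AB] = [[-1, 2], [1, -3]]
det(C) = (-1)·(-3) - 2·1 = 3 - 2 = 1 ≠ 0, so rank(C) = 2.
rank(C) = 2 = n, so the pair (A, B) is completely controllable.

2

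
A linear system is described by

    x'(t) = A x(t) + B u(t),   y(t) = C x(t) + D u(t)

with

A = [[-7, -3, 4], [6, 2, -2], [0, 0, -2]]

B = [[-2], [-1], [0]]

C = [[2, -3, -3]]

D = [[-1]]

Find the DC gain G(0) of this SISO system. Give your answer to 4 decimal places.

G(0) = C(-A)^{-1}B + D = -C A^{-1} B + D.
det A = -8, so A^{-1} = (1/-8)·adj(A) = [[1/2, 3/4, 1/4], [-3/2, -7/4, -5/4], [0, 0, -1/2]]
A^{-1} B = [-7/4, 19/4, 0]^T
C A^{-1} B = -71/4
G(0) = D - C A^{-1} B = -1 - (-71/4) = 67/4 ≈ 16.7500

16.7500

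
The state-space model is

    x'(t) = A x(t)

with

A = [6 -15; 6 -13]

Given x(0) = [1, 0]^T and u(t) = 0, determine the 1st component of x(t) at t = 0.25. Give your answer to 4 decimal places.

det(sI - A) = s^2 - (tr A)s + det A, with tr A = 6 + (-13) = -7 and det A = 6·(-13) - (-15)·6 = -78 - (-90) = 12.
So p(s) = det(sI - A) = s^2 + 7s + 12.
Factor s^2 + 7s + 12: two numbers with sum -7 and product 12 are -3 and -4, so s^2 + 7s + 12 = (s + 3)(s + 4).
Hence p(s) = (s + 3) (s + 4), with roots -4, -3.
The eigenvalues -4, -3 are distinct and real, so A is diagonalisable and x(t) = e^{At} x(0) = V diag(e^{λ_i t}) V^{-1} x(0), where the columns of V are the eigenvectors.
λ = -4: A - (-4)I = [[10, -15], [6, -9]]. Row 1 gives 10·v1 + (-15)·v2 = 0, so take v_1 = [-3, -2]^T.
λ = -3: A - (-3)I = [[9, -15], [6, -10]]. Row 1 gives 9·v1 + (-15)·v2 = 0, so take v_2 = [-5, -3]^T.
V = [v_1 v_2] = [[-3, -5], [-2, -3]] has det V = -1, so V^{-1} = adj(V)/det V = [[3, -5], [-2, 3]].
Modal coordinates z(0) = V^{-1} x(0): 3·1 + (-5)·0 = 3; (-2)·1 + 3·0 = -2; so z(0) = [3, -2]^T.
x_1(t) = Σ_i (v_i)_1 · z_i(0) · e^{λ_i t} (row 1 of V times the modal terms).
x_1(0.25) = (-3)·3·e^{-4·0.25} + (-5)·(-2)·e^{-3·0.25} = (-9)·0.367879 + 10·0.472367 = 1.4128.

1.4128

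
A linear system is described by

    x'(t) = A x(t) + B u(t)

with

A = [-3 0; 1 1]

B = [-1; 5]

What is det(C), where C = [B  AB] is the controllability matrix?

-19

AB = [[3], [4]]
Controllability matrix C = [B  AB] = [[-1, 3], [5, 4]]
det(C) = (-1)·4 - 3·5 = -4 - 15 = -19
Since det(C) ≠ 0, rank(C) = 2 and the system is completely controllable.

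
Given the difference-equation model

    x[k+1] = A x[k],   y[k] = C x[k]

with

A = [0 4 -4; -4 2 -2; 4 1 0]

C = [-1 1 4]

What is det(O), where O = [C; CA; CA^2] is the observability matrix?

CA = [[12, 2, 2]]
CA^2 = [[0, 54, -52]]
Observability matrix O = [C; CA; CA^2] = [[-1, 1, 4], [12, 2, 2], [0, 54, -52]]
Expanding along the first row, det(O) = (-1)·(2·(-52) - 2·54) - 1·(12·(-52) - 2·0) + 4·(12·54 - 2·0) = (-1)·(-212) - 1·(-624) + 4·648 = 3428
Since det(O) ≠ 0, rank(O) = 3 and the system is completely observable.

3428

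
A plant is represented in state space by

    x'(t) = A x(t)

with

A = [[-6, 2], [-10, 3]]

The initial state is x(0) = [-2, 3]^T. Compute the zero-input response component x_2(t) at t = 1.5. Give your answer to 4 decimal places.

6.2164

det(sI - A) = s^2 - (tr A)s + det A, with tr A = (-6) + 3 = -3 and det A = (-6)·3 - 2·(-10) = -18 - (-20) = 2.
So p(s) = det(sI - A) = s^2 + 3s + 2.
Factor s^2 + 3s + 2: two numbers with sum -3 and product 2 are -1 and -2, so s^2 + 3s + 2 = (s + 1)(s + 2).
Hence p(s) = (s + 1) (s + 2), with roots -2, -1.
The eigenvalues -2, -1 are distinct and real, so A is diagonalisable and x(t) = e^{At} x(0) = V diag(e^{λ_i t}) V^{-1} x(0), where the columns of V are the eigenvectors.
λ = -2: A - (-2)I = [[-4, 2], [-10, 5]]. Row 1 gives (-4)·v1 + 2·v2 = 0, so take v_1 = [1, 2]^T.
λ = -1: A - (-1)I = [[-5, 2], [-10, 4]]. Row 1 gives (-5)·v1 + 2·v2 = 0, so take v_2 = [2, 5]^T.
V = [v_1 v_2] = [[1, 2], [2, 5]] has det V = 1, so V^{-1} = adj(V)/det V = [[5, -2], [-2, 1]].
Modal coordinates z(0) = V^{-1} x(0): 5·(-2) + (-2)·3 = -16; (-2)·(-2) + 1·3 = 7; so z(0) = [-16, 7]^T.
x_2(t) = Σ_i (v_i)_2 · z_i(0) · e^{λ_i t} (row 2 of V times the modal terms).
x_2(1.5) = 2·(-16)·e^{-2·1.5} + 5·7·e^{-1·1.5} = (-32)·0.049787 + 35·0.223130 = 6.2164.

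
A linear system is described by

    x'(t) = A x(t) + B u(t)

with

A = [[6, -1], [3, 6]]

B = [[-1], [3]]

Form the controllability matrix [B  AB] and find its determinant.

AB = [[-9], [15]]
Controllability matrix C = [B  AB] = [[-1, -9], [3, 15]]
det(C) = (-1)·15 - (-9)·3 = -15 - (-27) = 12
Since det(C) ≠ 0, rank(C) = 2 and the system is completely controllable.

12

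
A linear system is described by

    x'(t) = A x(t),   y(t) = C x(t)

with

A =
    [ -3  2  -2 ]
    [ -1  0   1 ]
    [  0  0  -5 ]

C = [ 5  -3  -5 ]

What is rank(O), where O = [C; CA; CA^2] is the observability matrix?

CA = [[-12, 10, 12]]
CA^2 = [[26, -24, -26]]
Observability matrix O = [C; CA; CA^2] = [[5, -3, -5], [-12, 10, 12], [26, -24, -26]]
The columns c1, c2, c3 of O are linearly dependent: c1 + c3 = 0 (check each entry), so rank(O) ≤ 2.
The 2×2 minor from rows 1, 2, columns 1, 2 is 5·10 - (-3)·(-12) = 50 - 36 = 14 ≠ 0, so rank(O) = 2.
rank(O) = 2 < n = 3, so the pair (A, C) is not completely observable.

2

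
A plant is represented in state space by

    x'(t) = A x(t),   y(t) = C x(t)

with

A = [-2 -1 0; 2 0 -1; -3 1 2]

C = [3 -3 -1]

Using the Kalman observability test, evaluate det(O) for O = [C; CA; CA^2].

-223

CA = [[-9, -4, 1]]
CA^2 = [[7, 10, 6]]
Observability matrix O = [C; CA; CA^2] = [[3, -3, -1], [-9, -4, 1], [7, 10, 6]]
Expanding along the first row, det(O) = 3·((-4)·6 - 1·10) - (-3)·((-9)·6 - 1·7) + (-1)·((-9)·10 - (-4)·7) = 3·(-34) - (-3)·(-61) + (-1)·(-62) = -223
Since det(O) ≠ 0, rank(O) = 3 and the system is completely observable.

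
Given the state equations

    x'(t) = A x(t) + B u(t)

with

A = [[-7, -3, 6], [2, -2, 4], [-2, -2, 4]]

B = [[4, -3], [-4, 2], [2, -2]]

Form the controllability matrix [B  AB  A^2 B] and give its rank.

AB = [[-4, 3], [24, -18], [8, -6]]
A^2B = [[4, -3], [-24, 18], [-8, 6]]
Controllability matrix C = [B  AB  A^2B] = [[4, -3, -4, 3, 4, -3], [-4, 2, 24, -18, -24, 18], [2, -2, 8, -6, -8, 6]]
The rows r1, r2, r3 of C are linearly dependent: -2·r1 - r2 + 2·r3 = 0 (check each entry), so rank(C) ≤ 2.
The 2×2 minor from rows 1, 2, columns 1, 2 is 4·2 - (-3)·(-4) = 8 - 12 = -4 ≠ 0, so rank(C) = 2.
rank(C) = 2 < n = 3, so the pair (A, B) is not completely controllable.

2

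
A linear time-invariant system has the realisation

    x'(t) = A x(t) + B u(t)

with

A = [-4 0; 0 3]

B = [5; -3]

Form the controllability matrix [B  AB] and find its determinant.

-105

AB = [[-20], [-9]]
Controllability matrix C = [B  AB] = [[5, -20], [-3, -9]]
det(C) = 5·(-9) - (-20)·(-3) = -45 - 60 = -105
Since det(C) ≠ 0, rank(C) = 2 and the system is completely controllable.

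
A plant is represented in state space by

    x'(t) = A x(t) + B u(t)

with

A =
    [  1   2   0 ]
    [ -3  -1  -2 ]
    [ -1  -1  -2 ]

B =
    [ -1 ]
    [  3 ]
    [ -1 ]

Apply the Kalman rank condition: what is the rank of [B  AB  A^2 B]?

AB = [[5], [2], [0]]
A^2B = [[9], [-17], [-7]]
Controllability matrix C = [B  AB  A^2B] = [[-1, 5, 9], [3, 2, -17], [-1, 0, -7]]
det(C) = (-1)·(2·(-7) - (-17)·0) - 5·(3·(-7) - (-17)·(-1)) + 9·(3·0 - 2·(-1)) = (-1)·(-14) - 5·(-38) + 9·2 = 222 ≠ 0, so rank(C) = 3.
rank(C) = 3 = n, so the pair (A, B) is completely controllable.

3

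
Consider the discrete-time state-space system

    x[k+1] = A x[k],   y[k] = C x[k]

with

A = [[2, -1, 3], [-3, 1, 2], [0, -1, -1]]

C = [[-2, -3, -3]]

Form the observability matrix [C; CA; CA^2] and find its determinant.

242

CA = [[5, 2, -9]]
CA^2 = [[4, 6, 28]]
Observability matrix O = [C; CA; CA^2] = [[-2, -3, -3], [5, 2, -9], [4, 6, 28]]
Expanding along the first row, det(O) = (-2)·(2·28 - (-9)·6) - (-3)·(5·28 - (-9)·4) + (-3)·(5·6 - 2·4) = (-2)·110 - (-3)·176 + (-3)·22 = 242
Since det(O) ≠ 0, rank(O) = 3 and the system is completely observable.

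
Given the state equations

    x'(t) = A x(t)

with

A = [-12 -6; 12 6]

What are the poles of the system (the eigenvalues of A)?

det(sI - A) = s^2 - (tr A)s + det A, with tr A = (-12) + 6 = -6 and det A = (-12)·6 - (-6)·12 = -72 - (-72) = 0.
So p(s) = det(sI - A) = s^2 + 6s.
Factor s^2 + 6s: two numbers with sum -6 and product 0 are 0 and -6, so s^2 + 6s = s(s + 6).
Hence p(s) = s (s + 6), with roots -6, 0.
At least one eigenvalue has non-negative real part, so the system is not asymptotically stable.

-6, 0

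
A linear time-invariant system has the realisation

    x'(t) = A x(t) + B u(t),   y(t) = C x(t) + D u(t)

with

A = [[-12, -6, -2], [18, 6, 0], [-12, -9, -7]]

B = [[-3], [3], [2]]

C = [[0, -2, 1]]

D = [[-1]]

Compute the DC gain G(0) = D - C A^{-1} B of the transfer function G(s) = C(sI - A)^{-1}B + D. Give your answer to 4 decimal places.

G(0) = C(-A)^{-1}B + D = -C A^{-1} B + D.
det A = -72, so A^{-1} = (1/-72)·adj(A) = [[7/12, 1/3, -1/6], [-7/4, -5/6, 1/2], [5/4, 1/2, -1/2]]
A^{-1} B = [-13/12, 15/4, -13/4]^T
C A^{-1} B = -43/4
G(0) = D - C A^{-1} B = -1 - (-43/4) = 39/4 ≈ 9.7500

9.7500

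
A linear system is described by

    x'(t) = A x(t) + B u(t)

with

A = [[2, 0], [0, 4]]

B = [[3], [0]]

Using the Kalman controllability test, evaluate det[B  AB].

AB = [[6], [0]]
Controllability matrix C = [B  AB] = [[3, 6], [0, 0]]
det(C) = 3·0 - 6·0 = 0 - 0 = 0
Since det(C) = 0, rank(C) < 2 and the system is not completely controllable.

0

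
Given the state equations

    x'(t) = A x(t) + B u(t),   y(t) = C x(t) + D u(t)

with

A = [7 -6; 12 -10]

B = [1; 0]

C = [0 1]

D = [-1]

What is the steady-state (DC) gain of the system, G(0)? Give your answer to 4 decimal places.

G(0) = C(-A)^{-1}B + D = -C A^{-1} B + D.
det A = 2, so A^{-1} = (1/2)·adj(A) = [[-5, 3], [-6, 7/2]]
A^{-1} B = [-5, -6]^T
C A^{-1} B = -6
G(0) = D - C A^{-1} B = -1 - (-6) = 5

5.0000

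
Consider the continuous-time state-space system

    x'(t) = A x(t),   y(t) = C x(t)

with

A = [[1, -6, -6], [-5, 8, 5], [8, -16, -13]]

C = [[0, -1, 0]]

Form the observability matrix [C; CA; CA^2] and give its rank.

2

CA = [[5, -8, -5]]
CA^2 = [[5, -14, -5]]
Observability matrix O = [C; CA; CA^2] = [[0, -1, 0], [5, -8, -5], [5, -14, -5]]
The columns c1, c2, c3 of O are linearly dependent: c1 + c3 = 0 (check each entry), so rank(O) ≤ 2.
The 2×2 minor from rows 1, 2, columns 1, 2 is 0·(-8) - (-1)·5 = 0 - (-5) = 5 ≠ 0, so rank(O) = 2.
rank(O) = 2 < n = 3, so the pair (A, C) is not completely observable.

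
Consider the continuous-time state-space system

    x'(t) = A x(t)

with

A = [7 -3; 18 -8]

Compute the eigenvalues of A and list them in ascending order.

-2, 1

det(sI - A) = s^2 - (tr A)s + det A, with tr A = 7 + (-8) = -1 and det A = 7·(-8) - (-3)·18 = -56 - (-54) = -2.
So p(s) = det(sI - A) = s^2 + s - 2.
Factor s^2 + s - 2: two numbers with sum -1 and product -2 are 1 and -2, so s^2 + s - 2 = (s - 1)(s + 2).
Hence p(s) = (s - 1) (s + 2), with roots -2, 1.
At least one eigenvalue has non-negative real part, so the system is not asymptotically stable.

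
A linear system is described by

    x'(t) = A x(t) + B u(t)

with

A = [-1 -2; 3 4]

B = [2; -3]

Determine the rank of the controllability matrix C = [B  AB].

AB = [[4], [-6]]
Controllability matrix C = [B  AB] = [[2, 4], [-3, -6]]
Every column of C is a scalar multiple of column 1 = [2, -3] (multipliers 1, 2), so the columns span a one-dimensional space.
C ≠ 0, hence rank(C) = 1.
rank(C) = 1 < n = 2, so the pair (A, B) is not completely controllable.

1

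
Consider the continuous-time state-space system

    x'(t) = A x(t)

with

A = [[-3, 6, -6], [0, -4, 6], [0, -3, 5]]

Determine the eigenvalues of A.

-3, -1, 2

det(sI - A) = s^3 - (tr A)s^2 + (M11 + M22 + M33)s - det A, where Mii is the 2×2 principal minor of A obtained by deleting row i and column i.
tr A = (-3) + (-4) + 5 = -2; M11 = (-4)·5 - 6·(-3) = -20 - (-18) = -2; M22 = (-3)·5 - (-6)·0 = -15 - 0 = -15; M33 = (-3)·(-4) - 6·0 = 12 - 0 = 12; sum of minors = -5.
det A = (-3)·((-4)·5 - 6·(-3)) - 6·(0·5 - 6·0) + (-6)·(0·(-3) - (-4)·0) = (-3)·(-2) - 6·0 + (-6)·0 = 6.
So p(s) = det(sI - A) = s^3 + 2s^2 - 5s - 6.
Rational-root test: any integer root divides -6. Testing small divisors, s = -1 works: p(-1) = -1 + 2 + 5 + (-6) = 0, so (s + 1) is a factor.
Dividing, p(s) = (s + 1)(s^2 + s - 6).
Factor s^2 + s - 6: two numbers with sum -1 and product -6 are 2 and -3, so s^2 + s - 6 = (s - 2)(s + 3).
Hence p(s) = (s - 2) (s + 1) (s + 3), with roots -3, -1, 2.
At least one eigenvalue has non-negative real part, so the system is not asymptotically stable.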